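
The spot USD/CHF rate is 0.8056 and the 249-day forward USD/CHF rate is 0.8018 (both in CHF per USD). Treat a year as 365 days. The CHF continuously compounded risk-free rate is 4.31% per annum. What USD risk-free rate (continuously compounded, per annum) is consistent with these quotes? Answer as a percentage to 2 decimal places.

5.00%

F = S·e^((r_CHF − r_USD)T) ⇒ r_USD = r_CHF − ln(F/S)/T
ln(0.8018/0.8056) = -0.004728; /(249/365) = -0.006931
r_USD = 0.0431 + 0.006931 = 0.050031
r_USD = 5.00%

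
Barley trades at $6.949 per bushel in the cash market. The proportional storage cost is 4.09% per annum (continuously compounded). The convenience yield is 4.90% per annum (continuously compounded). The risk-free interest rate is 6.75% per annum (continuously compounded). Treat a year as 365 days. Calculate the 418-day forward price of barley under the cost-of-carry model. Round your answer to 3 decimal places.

Net carry = r + u − y = 0.0675 + 0.0409 − 0.0490 = 0.0594
F = S·e^((r+u−y)T) = 6.949 · e^(0.0594 × 418/365) = 6.949 · e^0.068025
= 6.949 × 1.070392 = $7.438 per bushel

$7.438 per bushel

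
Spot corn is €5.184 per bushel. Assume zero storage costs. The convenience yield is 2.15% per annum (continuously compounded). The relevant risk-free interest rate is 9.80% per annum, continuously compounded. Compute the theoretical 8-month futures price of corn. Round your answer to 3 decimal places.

Net carry = r + u − y = 0.0980 + 0.0000 − 0.0215 = 0.0765
F = S·e^((r+u−y)T) = 5.184 · e^(0.0765 × 8/12) = 5.184 · e^0.051000
= 5.184 × 1.052323 = €5.455 per bushel

€5.455 per bushel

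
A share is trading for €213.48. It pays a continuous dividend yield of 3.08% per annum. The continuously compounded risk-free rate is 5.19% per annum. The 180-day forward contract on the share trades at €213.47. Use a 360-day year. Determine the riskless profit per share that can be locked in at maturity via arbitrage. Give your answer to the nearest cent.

Fair forward: F* = S·e^(carry·T), with carry = (r − q) = 0.0519 − 0.0308 = 0.0211
F* = 213.48 · e^(0.0211 × 180/360) = 213.48 · e^0.010550 = 213.48 × 1.010606 = €215.7442
Market €213.47 < fair €215.7442: forward underpriced → reverse cash-and-carry (short spot, go long the forward).
At maturity, profit = |F_mkt − F*| = |213.47 − 215.7442| = €2.27 per share

€2.27 per share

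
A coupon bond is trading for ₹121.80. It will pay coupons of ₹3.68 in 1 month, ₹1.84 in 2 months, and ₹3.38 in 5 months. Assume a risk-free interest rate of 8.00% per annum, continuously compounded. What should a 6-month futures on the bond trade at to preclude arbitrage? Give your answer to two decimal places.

PV(coupons) I = 3.68·e^(−0.0800·1/12) + 1.84·e^(−0.0800·2/12) + 3.38·e^(−0.0800·5/12)
I = 3.6555 + 1.8156 + 3.2692 = 8.7403
F = (S − I)·e^(rT) = (121.80 − 8.7403) · e^(0.0800·6/12)
= 113.0597 · e^0.040000 = 113.0597 × 1.040811 = ₹117.67

₹117.67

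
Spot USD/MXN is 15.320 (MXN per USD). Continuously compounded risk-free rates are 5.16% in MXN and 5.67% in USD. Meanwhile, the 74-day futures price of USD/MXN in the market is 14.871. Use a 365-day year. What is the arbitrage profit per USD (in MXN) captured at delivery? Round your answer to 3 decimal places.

Fair futures: F* = S·e^(carry·T), with carry = (r_MXN − r_USD) = 0.0516 − 0.0567 = -0.0051
F* = 15.320 · e^(-0.0051 × 74/365) = 15.320 · e^-0.001034 = 15.320 × 0.998967 = 15.3042
Market 14.871 < fair 15.3042: forward underpriced → reverse cash-and-carry (short spot, go long the forward).
At maturity, profit = |F_mkt − F*| = |14.871 − 15.3042| = 0.433 per USD (in MXN)

0.433 per USD (in MXN)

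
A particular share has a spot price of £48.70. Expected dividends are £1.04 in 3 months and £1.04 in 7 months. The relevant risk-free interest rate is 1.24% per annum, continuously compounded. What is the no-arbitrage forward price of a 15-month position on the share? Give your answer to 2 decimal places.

PV(dividends) I = 1.04·e^(−0.0124·3/12) + 1.04·e^(−0.0124·7/12)
I = 1.0368 + 1.0325 = 2.0693
F = (S − I)·e^(rT) = (48.70 − 2.0693) · e^(0.0124·15/12)
= 46.6307 · e^0.015500 = 46.6307 × 1.015621 = £47.36

£47.36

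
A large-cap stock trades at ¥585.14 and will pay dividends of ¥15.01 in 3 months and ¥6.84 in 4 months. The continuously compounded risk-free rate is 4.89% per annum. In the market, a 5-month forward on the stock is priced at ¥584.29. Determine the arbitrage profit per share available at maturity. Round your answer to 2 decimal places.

PV(dividends) I = 15.01·e^(−0.0489·3/12) + 6.84·e^(−0.0489·4/12) = 21.5570
Fair forward F* = (S − I)·e^(rT) = (585.14 − 21.5570)·e^0.020375 = 563.5830 × 1.020584 = 575.1838
Market ¥584.29 > fair 575.1838: forward overpriced → cash-and-carry (borrow at r, buy the stock and collect the dividends, short the forward).
Profit at T = |F_mkt − F*| = |584.29 − 575.1838| = ¥9.11 per share

¥9.11 per share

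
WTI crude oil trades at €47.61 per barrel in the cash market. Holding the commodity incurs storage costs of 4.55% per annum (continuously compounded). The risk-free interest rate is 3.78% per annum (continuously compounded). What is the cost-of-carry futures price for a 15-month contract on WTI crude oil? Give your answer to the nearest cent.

€52.83 per barrel

Net carry = r + u − y = 0.0378 + 0.0455 − 0.0000 = 0.0833
F = S·e^((r+u−y)T) = 47.61 · e^(0.0833 × 15/12) = 47.61 · e^0.104125
= 47.61 × 1.109739 = €52.83 per barrel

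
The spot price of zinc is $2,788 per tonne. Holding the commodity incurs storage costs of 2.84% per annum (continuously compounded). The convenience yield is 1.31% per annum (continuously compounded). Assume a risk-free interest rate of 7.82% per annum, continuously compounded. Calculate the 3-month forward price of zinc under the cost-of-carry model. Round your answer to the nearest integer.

Net carry = r + u − y = 0.0782 + 0.0284 − 0.0131 = 0.0935
F = S·e^((r+u−y)T) = 2788 · e^(0.0935 × 3/12) = 2788 · e^0.023375
= 2788 × 1.023650 = $2,854 per tonne

$2,854 per tonne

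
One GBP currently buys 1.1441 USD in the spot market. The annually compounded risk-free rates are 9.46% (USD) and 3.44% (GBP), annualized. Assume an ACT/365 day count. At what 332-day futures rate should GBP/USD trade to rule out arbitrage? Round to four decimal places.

By covered interest parity, F = S · (1+r_USD)^T / (1+r_GBP)^T
= 1.1441 × 1.085691 / 1.031242 = 1.1441 × 1.052799
F = 1.2045 USD per GBP

1.2045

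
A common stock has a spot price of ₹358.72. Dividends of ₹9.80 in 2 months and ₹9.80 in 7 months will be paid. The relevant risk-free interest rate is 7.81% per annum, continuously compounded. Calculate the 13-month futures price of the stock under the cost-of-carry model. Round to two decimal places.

₹369.67

PV(dividends) I = 9.80·e^(−0.0781·2/12) + 9.80·e^(−0.0781·7/12)
I = 9.6733 + 9.3635 = 19.0368
F = (S − I)·e^(rT) = (358.72 − 19.0368) · e^(0.0781·13/12)
= 339.6832 · e^0.084608 = 339.6832 × 1.088290 = ₹369.67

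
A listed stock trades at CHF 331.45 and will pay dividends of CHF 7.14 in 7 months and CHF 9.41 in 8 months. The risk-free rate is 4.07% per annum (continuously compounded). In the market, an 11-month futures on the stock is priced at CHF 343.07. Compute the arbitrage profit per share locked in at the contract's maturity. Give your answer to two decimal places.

PV(dividends) I = 7.14·e^(−0.0407·7/12) + 9.41·e^(−0.0407·8/12) = 16.1306
Fair futures F* = (S − I)·e^(rT) = (331.45 − 16.1306)·e^0.037308 = 315.3194 × 1.038013 = 327.3056
Market CHF 343.07 > fair 327.3056: forward overpriced → cash-and-carry (borrow at r, buy the stock and collect the dividends, short the forward).
Profit at T = |F_mkt − F*| = |343.07 − 327.3056| = CHF 15.76 per share

CHF 15.76 per share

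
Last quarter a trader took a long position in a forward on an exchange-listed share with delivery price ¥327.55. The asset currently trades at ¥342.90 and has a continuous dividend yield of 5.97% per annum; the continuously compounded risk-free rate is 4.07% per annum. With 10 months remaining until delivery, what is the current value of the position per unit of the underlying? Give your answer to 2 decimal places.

¥9.63

Current fair forward for the remaining 10 months: F = S·e^((r − q)·T), (r − q) = 0.0407 − 0.0597 = -0.0190
F = 342.90 · e^(-0.0190 × 10/12) = 342.90 × 0.984291 = 337.5134
Value of long forward = (F − K)·e^(−rT) = (337.5134 − 327.55) · e^(−0.0407·10/12)
= 9.9634 × 0.966652 = 9.63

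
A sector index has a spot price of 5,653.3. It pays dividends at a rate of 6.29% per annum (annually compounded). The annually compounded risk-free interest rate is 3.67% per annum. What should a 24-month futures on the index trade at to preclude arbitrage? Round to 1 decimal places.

5,378.0

F = S · (1+r)^T / (1+q)^T
= 5653.3 × 1.074747 / 1.129756 = 5653.3 × 0.951309
F = 5,378.0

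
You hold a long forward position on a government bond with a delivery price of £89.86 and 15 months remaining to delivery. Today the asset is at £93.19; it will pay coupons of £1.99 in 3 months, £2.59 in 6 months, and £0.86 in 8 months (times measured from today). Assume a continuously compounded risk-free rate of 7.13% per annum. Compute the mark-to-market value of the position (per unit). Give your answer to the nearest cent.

PV(remaining coupons) I = 1.99·e^(−0.0713·3/12) + 2.59·e^(−0.0713·6/12) + 0.86·e^(−0.0713·8/12) = 5.2742
Current forward F = (S − I)·e^(rT) = (93.19 − 5.2742)·e^(0.0713·15/12) = 87.9158 × 1.093217 = 96.1110
Value (long) = (F − K)·e^(−rT) = (96.1110 − 89.86) × 0.914731 = 5.7180
Value = £5.72

£5.72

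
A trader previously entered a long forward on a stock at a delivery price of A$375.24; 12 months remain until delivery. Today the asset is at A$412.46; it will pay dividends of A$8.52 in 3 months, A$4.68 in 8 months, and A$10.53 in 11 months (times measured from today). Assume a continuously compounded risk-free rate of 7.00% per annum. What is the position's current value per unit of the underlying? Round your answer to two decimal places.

PV(remaining dividends) I = 8.52·e^(−0.0700·3/12) + 4.68·e^(−0.0700·8/12) + 10.53·e^(−0.0700·11/12) = 22.7144
Current forward F = (S − I)·e^(rT) = (412.46 − 22.7144)·e^(0.0700·12/12) = 389.7456 × 1.072508 = 418.0053
Value (long) = (F − K)·e^(−rT) = (418.0053 − 375.24) × 0.932394 = 39.8741
Value = A$39.87

A$39.87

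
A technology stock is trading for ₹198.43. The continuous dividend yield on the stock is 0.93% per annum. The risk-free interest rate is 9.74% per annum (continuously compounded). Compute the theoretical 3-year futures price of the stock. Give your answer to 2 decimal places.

F = S·e^((r − q)T) = 198.43 · e^((0.0974 − 0.0093) × 3)
= 198.43 · e^0.264300 = 198.43 × 1.302519
F = ₹258.46

₹258.46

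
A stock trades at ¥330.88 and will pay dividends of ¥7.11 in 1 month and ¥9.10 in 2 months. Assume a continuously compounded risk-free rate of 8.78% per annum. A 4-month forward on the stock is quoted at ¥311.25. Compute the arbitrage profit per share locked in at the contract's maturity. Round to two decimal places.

¥12.95 per share

PV(dividends) I = 7.11·e^(−0.0878·1/12) + 9.10·e^(−0.0878·2/12) = 16.0260
Fair forward F* = (S − I)·e^(rT) = (330.88 − 16.0260)·e^0.029267 = 314.8540 × 1.029699 = 324.2048
Market ¥311.25 < fair 324.2048: forward underpriced → reverse cash-and-carry (short the stock, invest proceeds at r, pay the dividends, go long the forward).
Profit at T = |F_mkt − F*| = |311.25 − 324.2048| = ¥12.95 per share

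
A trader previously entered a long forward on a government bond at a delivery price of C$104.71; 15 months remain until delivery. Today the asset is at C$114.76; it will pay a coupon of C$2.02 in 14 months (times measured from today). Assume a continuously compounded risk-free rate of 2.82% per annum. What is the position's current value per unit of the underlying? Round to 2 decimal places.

C$11.72

PV(remaining coupons) I = 2.02·e^(−0.0282·14/12) = 1.9546
Current forward F = (S − I)·e^(rT) = (114.76 − 1.9546)·e^(0.0282·15/12) = 112.8054 × 1.035879 = 116.8527
Value (long) = (F − K)·e^(−rT) = (116.8527 − 104.71) × 0.965364 = 11.7221
Value = C$11.72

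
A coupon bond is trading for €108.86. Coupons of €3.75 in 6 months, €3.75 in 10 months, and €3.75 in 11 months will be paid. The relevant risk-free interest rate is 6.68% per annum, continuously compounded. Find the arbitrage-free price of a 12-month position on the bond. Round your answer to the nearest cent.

PV(coupons) I = 3.75·e^(−0.0668·6/12) + 3.75·e^(−0.0668·10/12) + 3.75·e^(−0.0668·11/12)
I = 3.6268 + 3.5470 + 3.5273 = 10.7011
F = (S − I)·e^(rT) = (108.86 − 10.7011) · e^(0.0668·12/12)
= 98.1589 · e^0.066800 = 98.1589 × 1.069082 = €104.94

€104.94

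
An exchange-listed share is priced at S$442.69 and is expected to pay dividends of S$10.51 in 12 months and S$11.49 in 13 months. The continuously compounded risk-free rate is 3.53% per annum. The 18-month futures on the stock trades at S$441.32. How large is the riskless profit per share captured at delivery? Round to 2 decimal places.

S$3.08 per share

PV(dividends) I = 10.51·e^(−0.0353·12/12) + 11.49·e^(−0.0353·13/12) = 21.2044
Fair futures F* = (S − I)·e^(rT) = (442.69 − 21.2044)·e^0.052950 = 421.4856 × 1.054377 = 444.4047
Market S$441.32 < fair 444.4047: forward underpriced → reverse cash-and-carry (short the stock, invest proceeds at r, pay the dividends, go long the forward).
Profit at T = |F_mkt − F*| = |441.32 − 444.4047| = S$3.08 per share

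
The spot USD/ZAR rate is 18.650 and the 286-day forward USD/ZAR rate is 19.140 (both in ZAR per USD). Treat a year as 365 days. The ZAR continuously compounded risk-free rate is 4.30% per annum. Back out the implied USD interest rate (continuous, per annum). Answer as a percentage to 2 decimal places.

F = S·e^((r_ZAR − r_USD)T) ⇒ r_USD = r_ZAR − ln(F/S)/T
ln(19.140/18.650) = 0.025934; /(286/365) = 0.033098
r_USD = 0.0430 − 0.033098 = 0.009902
r_USD = 0.99%

0.99%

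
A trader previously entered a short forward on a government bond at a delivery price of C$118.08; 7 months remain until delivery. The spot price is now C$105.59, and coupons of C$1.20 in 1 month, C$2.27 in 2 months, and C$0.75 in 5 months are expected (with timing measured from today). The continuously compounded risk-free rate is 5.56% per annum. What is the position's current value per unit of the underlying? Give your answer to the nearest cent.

C$12.90

PV(remaining coupons) I = 1.20·e^(−0.0556·1/12) + 2.27·e^(−0.0556·2/12) + 0.75·e^(−0.0556·5/12) = 4.1763
Current forward F = (S − I)·e^(rT) = (105.59 − 4.1763)·e^(0.0556·7/12) = 101.4137 × 1.032965 = 104.7568
Value (long) = (F − K)·e^(−rT) = (104.7568 − 118.08) × 0.968087 = -12.8980
Short position value = −(long value) = C$12.90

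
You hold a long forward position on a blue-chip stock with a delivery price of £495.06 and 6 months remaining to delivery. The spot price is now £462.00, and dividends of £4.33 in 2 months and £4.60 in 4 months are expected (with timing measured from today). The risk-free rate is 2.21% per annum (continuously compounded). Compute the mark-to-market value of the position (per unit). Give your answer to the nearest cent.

PV(remaining dividends) I = 4.33·e^(−0.0221·2/12) + 4.60·e^(−0.0221·4/12) = 8.8803
Current forward F = (S − I)·e^(rT) = (462.00 − 8.8803)·e^(0.0221·6/12) = 453.1197 × 1.011111 = 458.1543
Value (long) = (F − K)·e^(−rT) = (458.1543 − 495.06) × 0.989011 = -36.5001
Value = -£36.50

-£36.50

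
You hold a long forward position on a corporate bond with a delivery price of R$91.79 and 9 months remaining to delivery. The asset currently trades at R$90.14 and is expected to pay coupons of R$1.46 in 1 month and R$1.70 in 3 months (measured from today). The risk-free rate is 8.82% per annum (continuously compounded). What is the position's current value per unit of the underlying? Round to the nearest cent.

PV(remaining coupons) I = 1.46·e^(−0.0882·1/12) + 1.70·e^(−0.0882·3/12) = 3.1122
Current forward F = (S − I)·e^(rT) = (90.14 − 3.1122)·e^(0.0882·9/12) = 87.0278 × 1.068387 = 92.9794
Value (long) = (F − K)·e^(−rT) = (92.9794 − 91.79) × 0.935990 = 1.1133
Value = R$1.11

R$1.11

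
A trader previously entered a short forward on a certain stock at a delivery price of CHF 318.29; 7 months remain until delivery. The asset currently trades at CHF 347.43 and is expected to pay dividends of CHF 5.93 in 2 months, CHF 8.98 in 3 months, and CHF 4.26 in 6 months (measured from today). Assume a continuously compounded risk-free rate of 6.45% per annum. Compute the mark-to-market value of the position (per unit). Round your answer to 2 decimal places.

-CHF 22.07

PV(remaining dividends) I = 5.93·e^(−0.0645·2/12) + 8.98·e^(−0.0645·3/12) + 4.26·e^(−0.0645·6/12) = 18.8278
Current forward F = (S − I)·e^(rT) = (347.43 − 18.8278)·e^(0.0645·7/12) = 328.6022 × 1.038342 = 341.2015
Value (long) = (F − K)·e^(−rT) = (341.2015 − 318.29) × 0.963074 = 22.0655
Short position value = −(long value) = -CHF 22.07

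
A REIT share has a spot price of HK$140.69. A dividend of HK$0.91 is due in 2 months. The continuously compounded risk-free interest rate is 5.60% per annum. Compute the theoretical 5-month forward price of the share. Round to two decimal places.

PV(dividends) I = 0.91·e^(−0.0560·2/12)
I = 0.9015
F = (S − I)·e^(rT) = (140.69 − 0.9015) · e^(0.0560·5/12)
= 139.7885 · e^0.023333 = 139.7885 × 1.023607 = HK$143.09

HK$143.09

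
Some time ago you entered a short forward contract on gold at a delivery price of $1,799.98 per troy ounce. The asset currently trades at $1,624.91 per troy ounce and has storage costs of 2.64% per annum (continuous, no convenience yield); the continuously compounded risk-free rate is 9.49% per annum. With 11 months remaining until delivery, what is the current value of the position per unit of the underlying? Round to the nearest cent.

Current fair forward for the remaining 11 months: F = S·e^((r + u)·T), (r + u) = 0.0949 + 0.0264 = 0.1213
F = 1624.91 · e^(0.1213 × 11/12) = 1624.91 × 1.11760909 = 1816.0142
Value of long forward = (F − K)·e^(−rT) = (1816.0142 − 1799.98) · e^(−0.0949·11/12)
= 16.0342 × 0.91668473 = 14.70
Short position value = −(long value) = -$14.70

-$14.70 per troy ounce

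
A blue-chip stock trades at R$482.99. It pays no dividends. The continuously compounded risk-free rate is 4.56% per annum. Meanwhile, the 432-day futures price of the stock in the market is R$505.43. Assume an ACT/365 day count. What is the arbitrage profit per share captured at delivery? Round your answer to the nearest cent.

R$4.34 per share

Fair futures: F* = S·e^(carry·T), with carry = r = 0.0456
F* = 482.99 · e^(0.0456 × 432/365) = 482.99 · e^0.053970 = 482.99 × 1.055453 = R$509.7732
Market R$505.43 < fair R$509.7732: forward underpriced → reverse cash-and-carry (short spot, go long the forward).
At maturity, profit = |F_mkt − F*| = |505.43 − 509.7732| = R$4.34 per share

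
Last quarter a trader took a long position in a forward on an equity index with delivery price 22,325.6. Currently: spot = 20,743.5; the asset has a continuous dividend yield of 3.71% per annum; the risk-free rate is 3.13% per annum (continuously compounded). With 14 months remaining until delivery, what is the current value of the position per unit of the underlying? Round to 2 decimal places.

Current fair forward for the remaining 14 months: F = S·e^((r − q)·T), (r − q) = 0.0313 − 0.0371 = -0.0058
F = 20743.5 · e^(-0.0058 × 14/12) = 20743.5 × 0.99325618 = 20603.6096
Value of long forward = (F − K)·e^(−rT) = (20603.6096 − 22325.6) · e^(−0.0313·14/12)
= -1721.9904 × 0.96414202 = -1660.24

-1660.24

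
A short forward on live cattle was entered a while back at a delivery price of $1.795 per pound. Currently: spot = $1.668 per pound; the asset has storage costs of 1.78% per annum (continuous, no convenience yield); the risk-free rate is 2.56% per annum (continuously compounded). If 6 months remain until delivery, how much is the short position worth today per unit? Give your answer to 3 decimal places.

Current fair forward for the remaining 6 months: F = S·e^((r + u)·T), (r + u) = 0.0256 + 0.0178 = 0.0434
F = 1.668 · e^(0.0434 × 6/12) = 1.668 × 1.021937 = 1.7046
Value of long forward = (F − K)·e^(−rT) = (1.7046 − 1.795) · e^(−0.0256·6/12)
= -0.0904 × 0.987282 = -0.089
Short position value = −(long value) = $0.089

$0.089 per pound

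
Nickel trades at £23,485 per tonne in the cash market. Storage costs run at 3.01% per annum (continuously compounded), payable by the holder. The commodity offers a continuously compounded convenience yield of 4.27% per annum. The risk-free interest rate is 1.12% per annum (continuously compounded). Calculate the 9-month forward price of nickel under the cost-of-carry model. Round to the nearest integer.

£23,460 per tonne

Net carry = r + u − y = 0.0112 + 0.0301 − 0.0427 = -0.0014
F = S·e^((r+u−y)T) = 23485 · e^(-0.0014 × 9/12) = 23485 · e^-0.001050
= 23485 × 0.998951 = £23,460 per tonne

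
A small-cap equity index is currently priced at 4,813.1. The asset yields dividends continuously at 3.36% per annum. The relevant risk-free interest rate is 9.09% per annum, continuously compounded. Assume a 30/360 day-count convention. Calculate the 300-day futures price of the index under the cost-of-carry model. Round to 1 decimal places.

5,048.5

F = S·e^((r − q)T) = 4813.1 · e^((0.0909 − 0.0336) × 300/360)
= 4813.1 · e^0.047750 = 4813.1 × 1.048908
F = 5,048.5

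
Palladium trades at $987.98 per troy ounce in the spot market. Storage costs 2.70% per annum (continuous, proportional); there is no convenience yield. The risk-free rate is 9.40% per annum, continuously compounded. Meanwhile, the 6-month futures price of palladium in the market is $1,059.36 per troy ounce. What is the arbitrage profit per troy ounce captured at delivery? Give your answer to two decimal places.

$9.76 per troy ounce

Fair futures: F* = S·e^(carry·T), with carry = (r + u) = 0.0940 + 0.0270 = 0.1210
F* = 987.98 · e^(0.1210 × 6/12) = 987.98 · e^0.060500 = 987.98 × 1.062368 = $1049.5983
Market $1059.36 > fair $1049.5983: forward overpriced → cash-and-carry (buy spot, short the forward).
At maturity, profit = |F_mkt − F*| = |1059.36 − 1049.5983| = $9.76 per troy ounce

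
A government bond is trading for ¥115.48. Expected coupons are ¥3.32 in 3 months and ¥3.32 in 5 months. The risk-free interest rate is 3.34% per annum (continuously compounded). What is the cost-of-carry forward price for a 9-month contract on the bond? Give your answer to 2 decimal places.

PV(coupons) I = 3.32·e^(−0.0334·3/12) + 3.32·e^(−0.0334·5/12)
I = 3.2924 + 3.2741 = 6.5665
F = (S − I)·e^(rT) = (115.48 − 6.5665) · e^(0.0334·9/12)
= 108.9135 · e^0.025050 = 108.9135 × 1.025366 = ¥111.68

¥111.68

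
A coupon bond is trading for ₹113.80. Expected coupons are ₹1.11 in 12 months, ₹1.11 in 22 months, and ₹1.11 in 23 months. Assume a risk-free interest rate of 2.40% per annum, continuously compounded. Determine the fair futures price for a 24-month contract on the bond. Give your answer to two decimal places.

PV(coupons) I = 1.11·e^(−0.0240·12/12) + 1.11·e^(−0.0240·22/12) + 1.11·e^(−0.0240·23/12)
I = 1.0837 + 1.0622 + 1.0601 = 3.2060
F = (S − I)·e^(rT) = (113.80 − 3.2060) · e^(0.0240·24/12)
= 110.5940 · e^0.048000 = 110.5940 × 1.049171 = ₹116.03

₹116.03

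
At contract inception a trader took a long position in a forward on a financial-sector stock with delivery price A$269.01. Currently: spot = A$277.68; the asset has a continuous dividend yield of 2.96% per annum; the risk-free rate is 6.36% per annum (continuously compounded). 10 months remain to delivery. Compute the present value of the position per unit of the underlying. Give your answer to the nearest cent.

A$15.79

Current fair forward for the remaining 10 months: F = S·e^((r − q)·T), (r − q) = 0.0636 − 0.0296 = 0.0340
F = 277.68 · e^(0.0340 × 10/12) = 277.68 × 1.028739 = 285.6602
Value of long forward = (F − K)·e^(−rT) = (285.6602 − 269.01) · e^(−0.0636·10/12)
= 16.6502 × 0.948380 = 15.79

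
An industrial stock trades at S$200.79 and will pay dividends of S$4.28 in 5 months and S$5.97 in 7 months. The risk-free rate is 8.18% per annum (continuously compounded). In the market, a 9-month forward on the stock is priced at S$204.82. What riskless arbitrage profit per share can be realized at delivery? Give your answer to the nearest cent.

S$1.78 per share

PV(dividends) I = 4.28·e^(−0.0818·5/12) + 5.97·e^(−0.0818·7/12) = 9.8284
Fair forward F* = (S − I)·e^(rT) = (200.79 − 9.8284)·e^0.061350 = 190.9616 × 1.063271 = 203.0439
Market S$204.82 > fair 203.0439: forward overpriced → cash-and-carry (borrow at r, buy the stock and collect the dividends, short the forward).
Profit at T = |F_mkt − F*| = |204.82 − 203.0439| = S$1.78 per share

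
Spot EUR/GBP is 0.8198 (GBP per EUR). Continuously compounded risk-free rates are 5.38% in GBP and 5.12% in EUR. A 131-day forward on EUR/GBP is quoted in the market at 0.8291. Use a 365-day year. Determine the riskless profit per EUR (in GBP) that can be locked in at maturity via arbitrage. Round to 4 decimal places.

0.0085 per EUR (in GBP)

Fair forward: F* = S·e^(carry·T), with carry = (r_GBP − r_EUR) = 0.0538 − 0.0512 = 0.0026
F* = 0.8198 · e^(0.0026 × 131/365) = 0.8198 · e^0.000933 = 0.8198 × 1.000933 = 0.8206
Market 0.8291 > fair 0.8206: forward overpriced → cash-and-carry (buy spot, short the forward).
At maturity, profit = |F_mkt − F*| = |0.8291 − 0.8206| = 0.0085 per EUR (in GBP)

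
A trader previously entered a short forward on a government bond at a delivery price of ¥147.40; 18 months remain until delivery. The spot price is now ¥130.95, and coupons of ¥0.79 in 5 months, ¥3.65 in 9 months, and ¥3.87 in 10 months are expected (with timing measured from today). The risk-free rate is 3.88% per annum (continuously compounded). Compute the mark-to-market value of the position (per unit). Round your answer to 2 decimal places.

PV(remaining coupons) I = 0.79·e^(−0.0388·5/12) + 3.65·e^(−0.0388·9/12) + 3.87·e^(−0.0388·10/12) = 8.0695
Current forward F = (S − I)·e^(rT) = (130.95 − 8.0695)·e^(0.0388·18/12) = 122.8805 × 1.059927 = 130.2444
Value (long) = (F − K)·e^(−rT) = (130.2444 − 147.40) × 0.943461 = -16.1856
Short position value = −(long value) = ¥16.19

¥16.19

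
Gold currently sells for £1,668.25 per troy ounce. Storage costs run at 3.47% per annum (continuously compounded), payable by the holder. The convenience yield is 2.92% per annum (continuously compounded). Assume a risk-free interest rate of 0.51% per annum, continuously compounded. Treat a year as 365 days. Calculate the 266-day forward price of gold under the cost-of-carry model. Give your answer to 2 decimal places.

£1,681.19 per troy ounce

Net carry = r + u − y = 0.0051 + 0.0347 − 0.0292 = 0.0106
F = S·e^((r+u−y)T) = 1668.25 · e^(0.0106 × 266/365) = 1668.25 · e^0.00772493
= 1668.25 × 1.00775484 = £1,681.19 per troy ounce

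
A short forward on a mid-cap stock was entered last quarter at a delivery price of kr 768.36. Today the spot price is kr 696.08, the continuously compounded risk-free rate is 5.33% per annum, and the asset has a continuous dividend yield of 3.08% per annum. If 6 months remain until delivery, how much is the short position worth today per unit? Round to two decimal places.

Current fair forward for the remaining 6 months: F = S·e^((r − q)·T), (r − q) = 0.0533 − 0.0308 = 0.0225
F = 696.08 · e^(0.0225 × 6/12) = 696.08 × 1.011314 = 703.9554
Value of long forward = (F − K)·e^(−rT) = (703.9554 − 768.36) · e^(−0.0533·6/12)
= -64.4046 × 0.973702 = -62.71
Short position value = −(long value) = kr 62.71

kr 62.71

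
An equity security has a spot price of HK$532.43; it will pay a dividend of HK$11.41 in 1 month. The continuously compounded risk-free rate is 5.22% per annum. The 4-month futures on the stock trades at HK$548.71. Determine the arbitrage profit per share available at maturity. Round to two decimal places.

HK$18.49 per share

PV(dividends) I = 11.41·e^(−0.0522·1/12) = 11.3605
Fair futures F* = (S − I)·e^(rT) = (532.43 − 11.3605)·e^0.017400 = 521.0695 × 1.017552 = 530.2153
Market HK$548.71 > fair 530.2153: forward overpriced → cash-and-carry (borrow at r, buy the stock and collect the dividends, short the forward).
Profit at T = |F_mkt − F*| = |548.71 − 530.2153| = HK$18.49 per share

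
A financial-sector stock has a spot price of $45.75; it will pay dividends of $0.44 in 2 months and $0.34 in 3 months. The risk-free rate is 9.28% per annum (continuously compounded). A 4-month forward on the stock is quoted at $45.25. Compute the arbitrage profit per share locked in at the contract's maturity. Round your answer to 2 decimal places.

$1.15 per share

PV(dividends) I = 0.44·e^(−0.0928·2/12) + 0.34·e^(−0.0928·3/12) = 0.7654
Fair forward F* = (S − I)·e^(rT) = (45.75 − 0.7654)·e^0.030933 = 44.9846 × 1.031416 = 46.3978
Market $45.25 < fair 46.3978: forward underpriced → reverse cash-and-carry (short the stock, invest proceeds at r, pay the dividends, go long the forward).
Profit at T = |F_mkt − F*| = |45.25 − 46.3978| = $1.15 per share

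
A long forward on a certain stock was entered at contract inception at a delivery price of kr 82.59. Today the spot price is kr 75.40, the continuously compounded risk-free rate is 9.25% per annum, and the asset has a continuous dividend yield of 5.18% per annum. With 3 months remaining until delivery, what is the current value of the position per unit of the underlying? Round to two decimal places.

-kr 6.27

Current fair forward for the remaining 3 months: F = S·e^((r − q)·T), (r − q) = 0.0925 − 0.0518 = 0.0407
F = 75.40 · e^(0.0407 × 3/12) = 75.40 × 1.010227 = 76.1711
Value of long forward = (F − K)·e^(−rT) = (76.1711 − 82.59) · e^(−0.0925·3/12)
= -6.4189 × 0.977140 = -6.27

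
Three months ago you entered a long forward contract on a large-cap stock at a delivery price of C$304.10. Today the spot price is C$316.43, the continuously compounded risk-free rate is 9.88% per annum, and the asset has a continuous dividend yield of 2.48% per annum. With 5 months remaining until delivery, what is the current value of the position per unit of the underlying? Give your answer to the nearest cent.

C$21.34

Current fair forward for the remaining 5 months: F = S·e^((r − q)·T), (r − q) = 0.0988 − 0.0248 = 0.0740
F = 316.43 · e^(0.0740 × 5/12) = 316.43 × 1.031314 = 326.3387
Value of long forward = (F − K)·e^(−rT) = (326.3387 − 304.10) · e^(−0.0988·5/12)
= 22.2387 × 0.959669 = 21.34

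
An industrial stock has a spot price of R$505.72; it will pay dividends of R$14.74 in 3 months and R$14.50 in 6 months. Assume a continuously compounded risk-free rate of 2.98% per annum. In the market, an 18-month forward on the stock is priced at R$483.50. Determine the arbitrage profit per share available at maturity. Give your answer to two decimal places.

R$15.10 per share

PV(dividends) I = 14.74·e^(−0.0298·3/12) + 14.50·e^(−0.0298·6/12) = 28.9161
Fair forward F* = (S − I)·e^(rT) = (505.72 − 28.9161)·e^0.044700 = 476.8039 × 1.045714 = 498.6005
Market R$483.50 < fair 498.6005: forward underpriced → reverse cash-and-carry (short the stock, invest proceeds at r, pay the dividends, go long the forward).
Profit at T = |F_mkt − F*| = |483.50 − 498.6005| = R$15.10 per share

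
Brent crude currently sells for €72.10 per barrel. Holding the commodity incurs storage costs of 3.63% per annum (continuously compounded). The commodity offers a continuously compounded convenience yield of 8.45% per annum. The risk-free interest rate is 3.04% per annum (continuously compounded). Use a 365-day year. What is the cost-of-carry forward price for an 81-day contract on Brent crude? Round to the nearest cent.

Net carry = r + u − y = 0.0304 + 0.0363 − 0.0845 = -0.0178
F = S·e^((r+u−y)T) = 72.10 · e^(-0.0178 × 81/365) = 72.10 · e^-0.003950
= 72.10 × 0.996058 = €71.82 per barrel

€71.82 per barrel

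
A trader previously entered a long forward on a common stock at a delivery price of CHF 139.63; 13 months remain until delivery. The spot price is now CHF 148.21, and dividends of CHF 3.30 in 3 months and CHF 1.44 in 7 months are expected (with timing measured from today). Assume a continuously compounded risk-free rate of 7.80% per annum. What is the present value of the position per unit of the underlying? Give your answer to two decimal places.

CHF 15.28

PV(remaining dividends) I = 3.30·e^(−0.0780·3/12) + 1.44·e^(−0.0780·7/12) = 4.6122
Current forward F = (S − I)·e^(rT) = (148.21 − 4.6122)·e^(0.0780·13/12) = 143.5978 × 1.088173 = 156.2592
Value (long) = (F − K)·e^(−rT) = (156.2592 − 139.63) × 0.918972 = 15.2818
Value = CHF 15.28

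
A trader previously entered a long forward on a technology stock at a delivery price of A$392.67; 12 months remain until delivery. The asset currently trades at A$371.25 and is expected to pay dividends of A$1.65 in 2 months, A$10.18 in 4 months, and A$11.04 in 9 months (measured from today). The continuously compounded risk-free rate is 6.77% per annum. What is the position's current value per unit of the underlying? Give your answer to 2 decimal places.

PV(remaining dividends) I = 1.65·e^(−0.0677·2/12) + 10.18·e^(−0.0677·4/12) + 11.04·e^(−0.0677·9/12) = 22.0778
Current forward F = (S − I)·e^(rT) = (371.25 − 22.0778)·e^(0.0677·12/12) = 349.1722 × 1.070044 = 373.6296
Value (long) = (F − K)·e^(−rT) = (373.6296 − 392.67) × 0.934541 = -17.7940
Value = -A$17.79

-A$17.79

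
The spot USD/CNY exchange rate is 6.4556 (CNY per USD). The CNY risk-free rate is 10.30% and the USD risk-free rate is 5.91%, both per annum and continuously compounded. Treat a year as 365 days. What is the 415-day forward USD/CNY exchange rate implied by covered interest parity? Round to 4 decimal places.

F = S·e^((r_CNY − r_USD)T) = 6.4556 · e^((0.1030 − 0.0591) × 415/365)
= 6.4556 · e^0.049914 = 6.4556 × 1.051181
F = 6.7860 CNY per USD

6.7860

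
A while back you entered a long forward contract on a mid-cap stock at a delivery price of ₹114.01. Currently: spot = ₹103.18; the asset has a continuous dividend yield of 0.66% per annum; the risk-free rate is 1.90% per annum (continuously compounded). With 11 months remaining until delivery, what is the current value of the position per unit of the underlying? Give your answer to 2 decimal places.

-₹9.48

Current fair forward for the remaining 11 months: F = S·e^((r − q)·T), (r − q) = 0.0190 − 0.0066 = 0.0124
F = 103.18 · e^(0.0124 × 11/12) = 103.18 × 1.011432 = 104.3596
Value of long forward = (F − K)·e^(−rT) = (104.3596 − 114.01) · e^(−0.0190·11/12)
= -9.6504 × 0.982734 = -9.48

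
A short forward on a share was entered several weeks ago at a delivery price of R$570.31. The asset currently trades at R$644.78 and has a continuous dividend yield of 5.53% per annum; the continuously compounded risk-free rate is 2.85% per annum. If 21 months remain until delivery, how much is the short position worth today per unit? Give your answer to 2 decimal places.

Current fair forward for the remaining 21 months: F = S·e^((r − q)·T), (r − q) = 0.0285 − 0.0553 = -0.0268
F = 644.78 · e^(-0.0268 × 21/12) = 644.78 × 0.954183 = 615.2381
Value of long forward = (F − K)·e^(−rT) = (615.2381 − 570.31) · e^(−0.0285·21/12)
= 44.9281 × 0.951348 = 42.74
Short position value = −(long value) = -R$42.74

-R$42.74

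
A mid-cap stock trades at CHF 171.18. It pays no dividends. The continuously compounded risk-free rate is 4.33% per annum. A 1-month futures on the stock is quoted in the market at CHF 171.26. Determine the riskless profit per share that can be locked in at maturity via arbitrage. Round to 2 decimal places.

CHF 0.54 per share

Fair futures: F* = S·e^(carry·T), with carry = r = 0.0433
F* = 171.18 · e^(0.0433 × 1/12) = 171.18 · e^0.003608 = 171.18 × 1.003615 = CHF 171.7988
Market CHF 171.26 < fair CHF 171.7988: forward underpriced → reverse cash-and-carry (short spot, go long the forward).
At maturity, profit = |F_mkt − F*| = |171.26 − 171.7988| = CHF 0.54 per share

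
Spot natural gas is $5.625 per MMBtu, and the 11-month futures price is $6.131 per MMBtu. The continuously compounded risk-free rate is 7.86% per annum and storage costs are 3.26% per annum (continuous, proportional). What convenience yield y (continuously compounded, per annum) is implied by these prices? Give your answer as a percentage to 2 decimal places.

F = S·e^((r+u−y)T) ⇒ (r+u−y) = ln(F/S)/T
ln(6.131/5.625) = 0.086137; /T ⇒ 0.093968
y = r + u − ln(F/S)/T = 0.0786 + 0.0326 − 0.093968 = 0.017232
y = 1.72%

1.72%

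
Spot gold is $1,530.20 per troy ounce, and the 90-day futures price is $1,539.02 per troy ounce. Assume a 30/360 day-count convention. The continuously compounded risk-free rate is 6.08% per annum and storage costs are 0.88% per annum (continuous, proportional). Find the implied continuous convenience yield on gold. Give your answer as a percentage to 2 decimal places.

F = S·e^((r+u−y)T) ⇒ (r+u−y) = ln(F/S)/T
ln(1539.02/1530.20) = 0.005747; /T ⇒ 0.022988
y = r + u − ln(F/S)/T = 0.0608 + 0.0088 − 0.022988 = 0.046612
y = 4.66%

4.66%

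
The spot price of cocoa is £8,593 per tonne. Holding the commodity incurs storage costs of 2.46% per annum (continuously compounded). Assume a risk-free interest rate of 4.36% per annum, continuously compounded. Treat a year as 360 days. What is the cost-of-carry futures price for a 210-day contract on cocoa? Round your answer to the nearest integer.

Net carry = r + u − y = 0.0436 + 0.0246 − 0.0000 = 0.0682
F = S·e^((r+u−y)T) = 8593 · e^(0.0682 × 210/360) = 8593 · e^0.039783
= 8593 × 1.040585 = £8,942 per tonne

£8,942 per tonne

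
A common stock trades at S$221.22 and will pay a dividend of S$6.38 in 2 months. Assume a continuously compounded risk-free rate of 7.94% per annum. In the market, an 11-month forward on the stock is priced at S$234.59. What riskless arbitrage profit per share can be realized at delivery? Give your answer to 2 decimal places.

PV(dividends) I = 6.38·e^(−0.0794·2/12) = 6.2961
Fair forward F* = (S − I)·e^(rT) = (221.22 − 6.2961)·e^0.072783 = 214.9239 × 1.075497 = 231.1500
Market S$234.59 > fair 231.1500: forward overpriced → cash-and-carry (borrow at r, buy the stock and collect the dividends, short the forward).
Profit at T = |F_mkt − F*| = |234.59 − 231.1500| = S$3.44 per share

S$3.44 per share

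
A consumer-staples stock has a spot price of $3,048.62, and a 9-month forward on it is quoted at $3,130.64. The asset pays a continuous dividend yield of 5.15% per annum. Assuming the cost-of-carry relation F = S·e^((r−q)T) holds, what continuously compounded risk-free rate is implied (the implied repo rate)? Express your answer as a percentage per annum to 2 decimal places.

From F = S·e^((r−q)T): (r − q) = ln(F/S)/T
ln(3130.64/3048.62) = ln(1.026904) = 0.026548
(r − q) = 0.026548 / (9/12) = 0.035397
r = ln(F/S)/T + q = 0.035397 + 0.0515 = 0.086897
r = 8.69%

8.69%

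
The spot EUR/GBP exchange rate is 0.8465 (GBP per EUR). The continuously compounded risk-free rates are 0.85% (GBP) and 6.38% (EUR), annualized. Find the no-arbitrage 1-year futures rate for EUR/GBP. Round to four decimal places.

0.8010

F = S·e^((r_GBP − r_EUR)T) = 0.8465 · e^((0.0085 − 0.0638) × 1)
= 0.8465 · e^-0.055300 = 0.8465 × 0.946201
F = 0.8010 GBP per EUR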